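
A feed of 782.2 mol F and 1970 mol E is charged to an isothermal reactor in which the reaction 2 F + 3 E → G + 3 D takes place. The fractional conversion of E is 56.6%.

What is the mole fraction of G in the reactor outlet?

0.156

E reacted = 0.566 × 1970 = 1115 mol; ν_E = −3, so ξ = 1115/3 = 371.7 mol.
Outlet amounts (n = n₀ + ν ξ):
  F: 782.2 − 2(371.7) = 38.85
  E: 1970 − 3(371.7) = 855
  G: 0 + 1(371.7) = 371.7
  D: 0 + 3(371.7) = 1115
Total out = 2381 mol; y_G = 371.7 / 2381 = 0.1561.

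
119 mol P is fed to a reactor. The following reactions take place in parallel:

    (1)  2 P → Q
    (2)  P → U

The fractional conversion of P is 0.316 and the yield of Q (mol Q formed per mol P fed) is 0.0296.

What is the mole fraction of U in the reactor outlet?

0.265

Yield of Q: 1ξ₁ / 119 = 0.0296 → ξ₁ = 3.522 mol.
Conversion of P: 2ξ₁ + 1ξ₂ = 0.316 × 119 = 37.6 → ξ₂ = 30.56 mol.
Outlet amounts (n = n₀ + Σ ν·ξ):
  P: 119 − 2(3.522) − 1(30.56) = 81.4
  Q: 0 + 1(3.522) = 3.522
  U: 0 + 1(30.56) = 30.56
Total out = 115.5 mol; y_U = 30.56 / 115.5 = 0.2646.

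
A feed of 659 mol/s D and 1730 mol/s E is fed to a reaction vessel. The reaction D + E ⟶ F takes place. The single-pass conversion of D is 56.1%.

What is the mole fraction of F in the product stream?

D reacted = 0.561 × 659 = 369.7 mol/s; ν_D = −1, so ξ = 369.7/1 = 369.7 mol/s.
Outlet amounts (n = n₀ + ν ξ):
  D: 659 − 1(369.7) = 289.3
  E: 1730 − 1(369.7) = 1360
  F: 0 + 1(369.7) = 369.7
Total out = 2019 mol/s; y_F = 369.7 / 2019 = 0.1831.

0.183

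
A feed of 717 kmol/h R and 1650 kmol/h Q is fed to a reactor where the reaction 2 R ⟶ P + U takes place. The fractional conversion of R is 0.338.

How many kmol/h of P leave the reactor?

R reacted = 0.338 × 717 = 242.3 kmol/h; ν_R = −2, so ξ = 242.3/2 = 121.2 kmol/h.
Outlet amounts (n = n₀ + ν ξ):
  R: 717 − 2(121.2) = 474.7
  P: 0 + 1(121.2) = 121.2
  U: 0 + 1(121.2) = 121.2
  Q: 1650 (inert)

121 kmol/h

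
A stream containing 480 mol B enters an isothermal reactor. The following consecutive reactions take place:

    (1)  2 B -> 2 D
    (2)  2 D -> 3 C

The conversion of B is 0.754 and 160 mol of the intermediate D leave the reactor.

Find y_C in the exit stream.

Conversion of B: B consumed = 2ξ₁ = 0.754 × 480 → ξ₁ = 181 mol.
D balance: n_D = 0 + 2ξ₁ − 2ξ₂ = 160 → ξ₂ = (2·181 − 160)/2 = 101 mol.
Outlet amounts (n = n₀ + Σ ν·ξ):
  B: 480 − 2(181) = 118.1
  D: 0 + 2(181) − 2(101) = 160
  C: 0 + 3(101) = 302.9
Total out = 581 mol; y_C = 302.9 / 581 = 0.5213.

0.521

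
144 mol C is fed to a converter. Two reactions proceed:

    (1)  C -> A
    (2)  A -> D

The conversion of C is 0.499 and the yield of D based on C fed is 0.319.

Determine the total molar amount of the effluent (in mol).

Conversion of C: C consumed = 1ξ₁ = 0.499 × 144 → ξ₁ = 71.86 mol.
Yield of D: 1ξ₂ / 144 = 0.319 → ξ₂ = 45.94 mol.
Outlet amounts (n = n₀ + Σ ν·ξ):
  C: 144 − 1(71.86) = 72.14
  A: 0 + 1(71.86) − 1(45.94) = 25.92
  D: 0 + 1(45.94) = 45.94
Total out = 72.14 + 25.92 + 45.94 = 144 mol.

144 mol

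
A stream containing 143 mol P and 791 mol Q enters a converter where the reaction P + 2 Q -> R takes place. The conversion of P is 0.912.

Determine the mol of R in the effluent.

P reacted = 0.912 × 143 = 130.4 mol; ν_P = −1, so ξ = 130.4/1 = 130.4 mol.
Outlet amounts (n = n₀ + ν ξ):
  P: 143 − 1(130.4) = 12.58
  Q: 791 − 2(130.4) = 530.2
  R: 0 + 1(130.4) = 130.4

130 mol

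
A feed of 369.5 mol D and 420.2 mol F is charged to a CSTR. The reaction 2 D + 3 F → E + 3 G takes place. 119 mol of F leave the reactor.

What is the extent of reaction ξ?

For F: n = n₀ − 3ξ → 119 = 420.2 − 3ξ, giving ξ = 100.4 mol.
Outlet amounts (n = n₀ + ν ξ):
  D: 369.5 − 2(100.4) = 168.7
  F: 420.2 − 3(100.4) = 119
  E: 0 + 1(100.4) = 100.4
  G: 0 + 3(100.4) = 301.2

ξ = 100 mol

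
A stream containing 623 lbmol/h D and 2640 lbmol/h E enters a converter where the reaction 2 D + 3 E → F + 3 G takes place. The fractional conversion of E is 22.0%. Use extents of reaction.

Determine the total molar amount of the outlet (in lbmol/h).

3070 lbmol/h

E reacted = 0.22 × 2640 = 580.8 lbmol/h; ν_E = −3, so ξ = 580.8/3 = 193.6 lbmol/h.
Outlet amounts (n = n₀ + ν ξ):
  D: 623 − 2(193.6) = 235.8
  E: 2640 − 3(193.6) = 2059
  F: 0 + 1(193.6) = 193.6
  G: 0 + 3(193.6) = 580.8
Total out = 235.8 + 2059 + 193.6 + 580.8 = 3069 lbmol/h.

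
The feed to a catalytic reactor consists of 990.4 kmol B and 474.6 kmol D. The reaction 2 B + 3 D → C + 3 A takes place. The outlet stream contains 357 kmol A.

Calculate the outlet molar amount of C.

For A: n = n₀ + 3ξ → 357 = 0 + 3ξ, giving ξ = 119 kmol.
Outlet amounts (n = n₀ + ν ξ):
  B: 990.4 − 2(119) = 752.4
  D: 474.6 − 3(119) = 117.6
  C: 0 + 1(119) = 119
  A: 0 + 3(119) = 357

119 kmol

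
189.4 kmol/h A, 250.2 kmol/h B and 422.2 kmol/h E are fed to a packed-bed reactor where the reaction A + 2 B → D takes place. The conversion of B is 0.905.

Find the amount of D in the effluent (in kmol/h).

B reacted = 0.905 × 250.2 = 226.4 kmol/h; ν_B = −2, so ξ = 226.4/2 = 113.2 kmol/h.
Outlet amounts (n = n₀ + ν ξ):
  A: 189.4 − 1(113.2) = 76.18
  B: 250.2 − 2(113.2) = 23.77
  D: 0 + 1(113.2) = 113.2
  E: 422.2 (inert)

113 kmol/h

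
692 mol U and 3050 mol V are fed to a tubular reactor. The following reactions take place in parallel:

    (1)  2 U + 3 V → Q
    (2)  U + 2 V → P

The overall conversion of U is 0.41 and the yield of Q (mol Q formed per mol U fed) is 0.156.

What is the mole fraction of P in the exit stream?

0.0214

Yield of Q: 1ξ₁ / 692 = 0.156 → ξ₁ = 108 mol.
Conversion of U: 2ξ₁ + 1ξ₂ = 0.41 × 692 = 283.7 → ξ₂ = 67.82 mol.
Outlet amounts (n = n₀ + Σ ν·ξ):
  U: 692 − 2(108) − 1(67.82) = 408.3
  V: 3050 − 3(108) − 2(67.82) = 2591
  Q: 0 + 1(108) = 108
  P: 0 + 1(67.82) = 67.82
Total out = 3175 mol; y_P = 67.82 / 3175 = 0.02136.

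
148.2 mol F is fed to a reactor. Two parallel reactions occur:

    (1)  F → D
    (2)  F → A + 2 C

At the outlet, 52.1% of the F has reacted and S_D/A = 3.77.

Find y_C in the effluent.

0.179

Conversion of F: F consumed = 0.521 × 148.2 = 77.21 mol = 1ξ₁ + 1ξ₂.
Selectivity: 1ξ₁ / (1ξ₂) = 3.77 → ξ₁ = 3.77 ξ₂.
Substitute: (1·3.77 + 1) ξ₂ = 77.21 → ξ₂ = 16.19 mol, ξ₁ = 61.03 mol.
Outlet amounts (n = n₀ + Σ ν·ξ):
  F: 148.2 − 1(61.03) − 1(16.19) = 70.99
  D: 0 + 1(61.03) = 61.03
  A: 0 + 1(16.19) = 16.19
  C: 0 + 2(16.19) = 32.37
Total out = 180.6 mol; y_C = 32.37 / 180.6 = 0.1793.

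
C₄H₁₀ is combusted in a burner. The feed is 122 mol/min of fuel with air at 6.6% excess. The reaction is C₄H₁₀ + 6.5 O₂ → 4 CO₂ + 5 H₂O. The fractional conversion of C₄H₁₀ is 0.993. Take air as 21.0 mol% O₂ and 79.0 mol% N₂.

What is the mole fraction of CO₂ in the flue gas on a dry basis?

0.13

Stoichiometric O₂ = 6.5 × 122 = 793 mol/min; O₂ fed = 793 × 1.066 = 845.3 mol/min.
N₂ fed = 845.3 × 79/21 = 3180 mol/min.
Fuel reacted = 0.993 × 122 → ξ = 121.1 mol/min.
Outlet (n = n₀ + ν ξ):
  C₄H₁₀: 122 − 1(121.1) = 0.854
  O₂: 845.3 − 6.5(121.1) = 57.89
  N₂: 3180 (inert)
  CO₂: 0 + 4(121.1) = 484.6
  H₂O: 0 + 5(121.1) = 605.7
Dry total = 3723 mol/min; y_CO₂ (dry) = 484.6 / 3723 = 0.1301.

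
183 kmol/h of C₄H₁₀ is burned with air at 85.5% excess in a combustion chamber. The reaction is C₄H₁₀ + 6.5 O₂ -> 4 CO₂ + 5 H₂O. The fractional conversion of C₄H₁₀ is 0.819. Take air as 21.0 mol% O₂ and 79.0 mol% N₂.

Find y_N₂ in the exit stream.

Stoichiometric O₂ = 6.5 × 183 = 1190 kmol/h; O₂ fed = 1190 × 1.855 = 2207 kmol/h.
N₂ fed = 2207 × 79/21 = 8301 kmol/h.
Fuel reacted = 0.819 × 183 → ξ = 149.9 kmol/h.
Outlet (n = n₀ + ν ξ):
  C₄H₁₀: 183 − 1(149.9) = 33.12
  O₂: 2207 − 6.5(149.9) = 1232
  N₂: 8301 (inert)
  CO₂: 0 + 4(149.9) = 599.5
  H₂O: 0 + 5(149.9) = 749.4
Total out = 10920 kmol/h; y_N₂ = 8301 / 10920 = 0.7605.

0.76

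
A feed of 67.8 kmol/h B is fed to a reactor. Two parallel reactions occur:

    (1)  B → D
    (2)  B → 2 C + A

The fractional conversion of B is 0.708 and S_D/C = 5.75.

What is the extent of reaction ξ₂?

Conversion of B: B consumed = 0.708 × 67.8 = 48 kmol/h = 1ξ₁ + 1ξ₂.
Selectivity: 1ξ₁ / (2ξ₂) = 5.75 → ξ₁ = 11.5 ξ₂.
Substitute: (1·11.5 + 1) ξ₂ = 48 → ξ₂ = 3.84 kmol/h, ξ₁ = 44.16 kmol/h.
Outlet amounts (n = n₀ + Σ ν·ξ):
  B: 67.8 − 1(44.16) − 1(3.84) = 19.8
  D: 0 + 1(44.16) = 44.16
  C: 0 + 2(3.84) = 7.68
  A: 0 + 1(3.84) = 3.84

ξ₂ = 3.84 kmol/h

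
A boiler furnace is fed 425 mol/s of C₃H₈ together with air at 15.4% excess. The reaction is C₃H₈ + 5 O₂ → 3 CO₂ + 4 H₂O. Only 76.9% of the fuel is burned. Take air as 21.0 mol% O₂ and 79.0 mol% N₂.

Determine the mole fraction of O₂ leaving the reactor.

Stoichiometric O₂ = 5 × 425 = 2125 mol/s; O₂ fed = 2125 × 1.154 = 2452 mol/s.
N₂ fed = 2452 × 79/21 = 9225 mol/s.
Fuel reacted = 0.769 × 425 → ξ = 326.8 mol/s.
Outlet (n = n₀ + ν ξ):
  C₃H₈: 425 − 1(326.8) = 98.18
  O₂: 2452 − 5(326.8) = 818.1
  N₂: 9225 (inert)
  CO₂: 0 + 3(326.8) = 980.5
  H₂O: 0 + 4(326.8) = 1307
Total out = 12430 mol/s; y_O₂ = 818.1 / 12430 = 0.06582.

0.0658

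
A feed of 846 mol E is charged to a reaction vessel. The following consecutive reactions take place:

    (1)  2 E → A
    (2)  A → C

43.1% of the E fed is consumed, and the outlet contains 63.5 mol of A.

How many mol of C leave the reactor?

119 mol

Conversion of E: E consumed = 2ξ₁ = 0.431 × 846 → ξ₁ = 182.3 mol.
A balance: n_A = 0 + 1ξ₁ − 1ξ₂ = 63.5 → ξ₂ = (1·182.3 − 63.5)/1 = 118.8 mol.
Outlet amounts (n = n₀ + Σ ν·ξ):
  E: 846 − 2(182.3) = 481.4
  A: 0 + 1(182.3) − 1(118.8) = 63.5
  C: 0 + 1(118.8) = 118.8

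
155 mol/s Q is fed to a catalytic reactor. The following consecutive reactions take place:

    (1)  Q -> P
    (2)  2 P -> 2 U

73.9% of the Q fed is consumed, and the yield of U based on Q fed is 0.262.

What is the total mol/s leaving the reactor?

155 mol/s

Conversion of Q: Q consumed = 1ξ₁ = 0.739 × 155 → ξ₁ = 114.5 mol/s.
Yield of U: 2ξ₂ / 155 = 0.262 → ξ₂ = 20.3 mol/s.
Outlet amounts (n = n₀ + Σ ν·ξ):
  Q: 155 − 1(114.5) = 40.45
  P: 0 + 1(114.5) − 2(20.3) = 73.94
  U: 0 + 2(20.3) = 40.61
Total out = 40.45 + 73.94 + 40.61 = 155 mol/s.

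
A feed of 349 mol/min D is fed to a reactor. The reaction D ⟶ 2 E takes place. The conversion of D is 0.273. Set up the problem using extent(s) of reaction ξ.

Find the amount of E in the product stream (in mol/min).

D reacted = 0.273 × 349 = 95.28 mol/min; ν_D = −1, so ξ = 95.28/1 = 95.28 mol/min.
Outlet amounts (n = n₀ + ν ξ):
  D: 349 − 1(95.28) = 253.7
  E: 0 + 2(95.28) = 190.6

191 mol/min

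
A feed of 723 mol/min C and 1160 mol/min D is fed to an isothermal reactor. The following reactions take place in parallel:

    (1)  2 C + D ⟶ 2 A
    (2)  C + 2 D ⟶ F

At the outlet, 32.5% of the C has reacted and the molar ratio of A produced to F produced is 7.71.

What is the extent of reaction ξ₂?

ξ₂ = 27 mol/min

Conversion of C: C consumed = 0.325 × 723 = 235 mol/min = 2ξ₁ + 1ξ₂.
Selectivity: 2ξ₁ / (1ξ₂) = 7.71 → ξ₁ = 3.855 ξ₂.
Substitute: (2·3.855 + 1) ξ₂ = 235 → ξ₂ = 26.98 mol/min, ξ₁ = 104 mol/min.
Outlet amounts (n = n₀ + Σ ν·ξ):
  C: 723 − 2(104) − 1(26.98) = 488
  D: 1160 − 1(104) − 2(26.98) = 1002
  A: 0 + 2(104) = 208
  F: 0 + 1(26.98) = 26.98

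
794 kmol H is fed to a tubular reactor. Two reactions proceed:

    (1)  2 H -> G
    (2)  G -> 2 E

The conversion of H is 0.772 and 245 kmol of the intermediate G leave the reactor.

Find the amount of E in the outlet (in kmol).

Conversion of H: H consumed = 2ξ₁ = 0.772 × 794 → ξ₁ = 306.5 kmol.
G balance: n_G = 0 + 1ξ₁ − 1ξ₂ = 245 → ξ₂ = (1·306.5 − 245)/1 = 61.48 kmol.
Outlet amounts (n = n₀ + Σ ν·ξ):
  H: 794 − 2(306.5) = 181
  G: 0 + 1(306.5) − 1(61.48) = 245
  E: 0 + 2(61.48) = 123

123 kmol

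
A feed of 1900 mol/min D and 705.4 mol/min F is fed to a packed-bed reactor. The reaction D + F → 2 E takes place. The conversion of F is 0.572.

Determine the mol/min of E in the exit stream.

F reacted = 0.572 × 705.4 = 403.5 mol/min; ν_F = −1, so ξ = 403.5/1 = 403.5 mol/min.
Outlet amounts (n = n₀ + ν ξ):
  D: 1900 − 1(403.5) = 1497
  F: 705.4 − 1(403.5) = 301.9
  E: 0 + 2(403.5) = 807

807 mol/min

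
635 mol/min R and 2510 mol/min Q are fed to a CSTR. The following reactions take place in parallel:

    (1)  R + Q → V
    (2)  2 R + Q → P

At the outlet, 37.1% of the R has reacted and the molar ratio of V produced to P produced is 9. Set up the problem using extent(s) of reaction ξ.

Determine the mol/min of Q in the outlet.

2300 mol/min

Conversion of R: R consumed = 0.371 × 635 = 235.6 mol/min = 1ξ₁ + 2ξ₂.
Selectivity: 1ξ₁ / (1ξ₂) = 9 → ξ₁ = 9 ξ₂.
Substitute: (1·9 + 2) ξ₂ = 235.6 → ξ₂ = 21.42 mol/min, ξ₁ = 192.8 mol/min.
Outlet amounts (n = n₀ + Σ ν·ξ):
  R: 635 − 1(192.8) − 2(21.42) = 399.4
  Q: 2510 − 1(192.8) − 1(21.42) = 2296
  V: 0 + 1(192.8) = 192.8
  P: 0 + 1(21.42) = 21.42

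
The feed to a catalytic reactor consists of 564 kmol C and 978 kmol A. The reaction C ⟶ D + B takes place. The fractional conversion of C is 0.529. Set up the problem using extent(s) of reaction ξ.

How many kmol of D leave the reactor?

C reacted = 0.529 × 564 = 298.4 kmol; ν_C = −1, so ξ = 298.4/1 = 298.4 kmol.
Outlet amounts (n = n₀ + ν ξ):
  C: 564 − 1(298.4) = 265.6
  D: 0 + 1(298.4) = 298.4
  B: 0 + 1(298.4) = 298.4
  A: 978 (inert)

298 kmol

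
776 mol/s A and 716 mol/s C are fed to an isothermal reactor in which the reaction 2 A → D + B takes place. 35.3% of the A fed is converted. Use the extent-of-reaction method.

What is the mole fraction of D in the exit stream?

0.0918

A reacted = 0.353 × 776 = 273.9 mol/s; ν_A = −2, so ξ = 273.9/2 = 137 mol/s.
Outlet amounts (n = n₀ + ν ξ):
  A: 776 − 2(137) = 502.1
  D: 0 + 1(137) = 137
  B: 0 + 1(137) = 137
  C: 716 (inert)
Total out = 1492 mol/s; y_D = 137 / 1492 = 0.0918.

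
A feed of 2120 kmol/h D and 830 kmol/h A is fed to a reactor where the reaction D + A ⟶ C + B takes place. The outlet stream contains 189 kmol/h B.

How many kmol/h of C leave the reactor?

189 kmol/h

For B: n = n₀ + 1ξ → 189 = 0 + 1ξ, giving ξ = 189 kmol/h.
Outlet amounts (n = n₀ + ν ξ):
  D: 2120 − 1(189) = 1931
  A: 830 − 1(189) = 641
  C: 0 + 1(189) = 189
  B: 0 + 1(189) = 189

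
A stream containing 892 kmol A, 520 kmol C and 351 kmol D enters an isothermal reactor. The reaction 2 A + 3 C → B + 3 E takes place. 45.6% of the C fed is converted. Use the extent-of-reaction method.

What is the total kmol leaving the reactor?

1680 kmol

C reacted = 0.456 × 520 = 237.1 kmol; ν_C = −3, so ξ = 237.1/3 = 79.04 kmol.
Outlet amounts (n = n₀ + ν ξ):
  A: 892 − 2(79.04) = 733.9
  C: 520 − 3(79.04) = 282.9
  B: 0 + 1(79.04) = 79.04
  E: 0 + 3(79.04) = 237.1
  D: 351 (inert)
Total out = 733.9 + 282.9 + 79.04 + 237.1 + 351 = 1684 kmol.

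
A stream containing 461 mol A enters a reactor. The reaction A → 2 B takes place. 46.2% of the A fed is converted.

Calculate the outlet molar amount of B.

A reacted = 0.462 × 461 = 213 mol; ν_A = −1, so ξ = 213/1 = 213 mol.
Outlet amounts (n = n₀ + ν ξ):
  A: 461 − 1(213) = 248
  B: 0 + 2(213) = 426

426 mol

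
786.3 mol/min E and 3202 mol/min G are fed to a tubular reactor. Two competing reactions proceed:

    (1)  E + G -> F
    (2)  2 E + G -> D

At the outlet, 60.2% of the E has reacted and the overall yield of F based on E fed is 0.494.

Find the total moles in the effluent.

3510 mol/min

Yield of F: 1ξ₁ / 786.3 = 0.494 → ξ₁ = 388.4 mol/min.
Conversion of E: 1ξ₁ + 2ξ₂ = 0.602 × 786.3 = 473.4 → ξ₂ = 42.46 mol/min.
Outlet amounts (n = n₀ + Σ ν·ξ):
  E: 786.3 − 1(388.4) − 2(42.46) = 312.9
  G: 3202 − 1(388.4) − 1(42.46) = 2771
  F: 0 + 1(388.4) = 388.4
  D: 0 + 1(42.46) = 42.46
Total out = 312.9 + 2771 + 388.4 + 42.46 = 3515 mol/min.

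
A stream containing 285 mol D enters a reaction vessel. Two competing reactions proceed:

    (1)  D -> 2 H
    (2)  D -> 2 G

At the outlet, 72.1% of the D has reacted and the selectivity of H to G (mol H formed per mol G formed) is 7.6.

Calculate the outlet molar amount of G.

47.8 mol

Conversion of D: D consumed = 0.721 × 285 = 205.5 mol = 1ξ₁ + 1ξ₂.
Selectivity: 2ξ₁ / (2ξ₂) = 7.6 → ξ₁ = 7.6 ξ₂.
Substitute: (1·7.6 + 1) ξ₂ = 205.5 → ξ₂ = 23.89 mol, ξ₁ = 181.6 mol.
Outlet amounts (n = n₀ + Σ ν·ξ):
  D: 285 − 1(181.6) − 1(23.89) = 79.52
  H: 0 + 2(181.6) = 363.2
  G: 0 + 2(23.89) = 47.79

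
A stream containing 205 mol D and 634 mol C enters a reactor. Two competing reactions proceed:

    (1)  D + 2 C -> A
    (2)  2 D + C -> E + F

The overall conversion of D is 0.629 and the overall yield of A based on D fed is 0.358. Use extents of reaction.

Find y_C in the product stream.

0.691

Yield of A: 1ξ₁ / 205 = 0.358 → ξ₁ = 73.39 mol.
Conversion of D: 1ξ₁ + 2ξ₂ = 0.629 × 205 = 128.9 → ξ₂ = 27.78 mol.
Outlet amounts (n = n₀ + Σ ν·ξ):
  D: 205 − 1(73.39) − 2(27.78) = 76.06
  C: 634 − 2(73.39) − 1(27.78) = 459.4
  A: 0 + 1(73.39) = 73.39
  E: 0 + 1(27.78) = 27.78
  F: 0 + 1(27.78) = 27.78
Total out = 664.4 mol; y_C = 459.4 / 664.4 = 0.6915.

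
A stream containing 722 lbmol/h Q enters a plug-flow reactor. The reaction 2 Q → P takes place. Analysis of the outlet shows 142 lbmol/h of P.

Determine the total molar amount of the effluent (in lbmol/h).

580 lbmol/h

For P: n = n₀ + 1ξ → 142 = 0 + 1ξ, giving ξ = 142 lbmol/h.
Outlet amounts (n = n₀ + ν ξ):
  Q: 722 − 2(142) = 438
  P: 0 + 1(142) = 142
Total out = 438 + 142 = 580 lbmol/h.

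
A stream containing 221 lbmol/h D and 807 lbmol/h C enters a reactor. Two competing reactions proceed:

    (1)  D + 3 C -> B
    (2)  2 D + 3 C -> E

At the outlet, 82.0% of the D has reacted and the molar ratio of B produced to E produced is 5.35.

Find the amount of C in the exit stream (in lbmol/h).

337 lbmol/h

Conversion of D: D consumed = 0.82 × 221 = 181.2 lbmol/h = 1ξ₁ + 2ξ₂.
Selectivity: 1ξ₁ / (1ξ₂) = 5.35 → ξ₁ = 5.35 ξ₂.
Substitute: (1·5.35 + 2) ξ₂ = 181.2 → ξ₂ = 24.66 lbmol/h, ξ₁ = 131.9 lbmol/h.
Outlet amounts (n = n₀ + Σ ν·ξ):
  D: 221 − 1(131.9) − 2(24.66) = 39.78
  C: 807 − 3(131.9) − 3(24.66) = 337.3
  B: 0 + 1(131.9) = 131.9
  E: 0 + 1(24.66) = 24.66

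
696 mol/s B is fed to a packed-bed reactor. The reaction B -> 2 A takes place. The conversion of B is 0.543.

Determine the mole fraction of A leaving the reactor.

B reacted = 0.543 × 696 = 377.9 mol/s; ν_B = −1, so ξ = 377.9/1 = 377.9 mol/s.
Outlet amounts (n = n₀ + ν ξ):
  B: 696 − 1(377.9) = 318.1
  A: 0 + 2(377.9) = 755.9
Total out = 1074 mol/s; y_A = 755.9 / 1074 = 0.7038.

0.704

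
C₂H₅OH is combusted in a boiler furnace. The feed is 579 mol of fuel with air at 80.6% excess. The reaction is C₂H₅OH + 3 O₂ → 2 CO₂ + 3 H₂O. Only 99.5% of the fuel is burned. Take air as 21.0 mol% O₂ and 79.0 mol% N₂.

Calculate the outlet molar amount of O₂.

1410 mol

Stoichiometric O₂ = 3 × 579 = 1737 mol; O₂ fed = 1737 × 1.806 = 3137 mol.
N₂ fed = 3137 × 79/21 = 11800 mol.
Fuel reacted = 0.995 × 579 → ξ = 576.1 mol.
Outlet (n = n₀ + ν ξ):
  C₂H₅OH: 579 − 1(576.1) = 2.895
  O₂: 3137 − 3(576.1) = 1409
  N₂: 11800 (inert)
  CO₂: 0 + 2(576.1) = 1152
  H₂O: 0 + 3(576.1) = 1728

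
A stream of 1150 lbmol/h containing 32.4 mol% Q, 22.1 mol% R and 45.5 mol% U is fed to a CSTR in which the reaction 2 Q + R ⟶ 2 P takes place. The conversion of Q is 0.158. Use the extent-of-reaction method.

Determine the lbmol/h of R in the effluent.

Q reacted = 0.158 × 372.6 = 58.87 lbmol/h; ν_Q = −2, so ξ = 58.87/2 = 29.44 lbmol/h.
Outlet amounts (n = n₀ + ν ξ):
  Q: 372.6 − 2(29.44) = 313.7
  R: 254.2 − 1(29.44) = 224.7
  P: 0 + 2(29.44) = 58.87
  U: 523.2 (inert)

225 lbmol/h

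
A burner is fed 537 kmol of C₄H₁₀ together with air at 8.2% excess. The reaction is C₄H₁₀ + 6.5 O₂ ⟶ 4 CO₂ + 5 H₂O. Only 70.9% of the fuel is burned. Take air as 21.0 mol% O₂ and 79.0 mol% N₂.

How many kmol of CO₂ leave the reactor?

Stoichiometric O₂ = 6.5 × 537 = 3490 kmol; O₂ fed = 3490 × 1.082 = 3777 kmol.
N₂ fed = 3777 × 79/21 = 14210 kmol.
Fuel reacted = 0.709 × 537 → ξ = 380.7 kmol.
Outlet (n = n₀ + ν ξ):
  C₄H₁₀: 537 − 1(380.7) = 156.3
  O₂: 3777 − 6.5(380.7) = 1302
  N₂: 14210 (inert)
  CO₂: 0 + 4(380.7) = 1523
  H₂O: 0 + 5(380.7) = 1904

1520 kmol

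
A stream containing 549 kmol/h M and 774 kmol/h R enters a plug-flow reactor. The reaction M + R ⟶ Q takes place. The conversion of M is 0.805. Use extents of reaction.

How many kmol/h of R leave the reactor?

332 kmol/h

M reacted = 0.805 × 549 = 441.9 kmol/h; ν_M = −1, so ξ = 441.9/1 = 441.9 kmol/h.
Outlet amounts (n = n₀ + ν ξ):
  M: 549 − 1(441.9) = 107.1
  R: 774 − 1(441.9) = 332.1
  Q: 0 + 1(441.9) = 441.9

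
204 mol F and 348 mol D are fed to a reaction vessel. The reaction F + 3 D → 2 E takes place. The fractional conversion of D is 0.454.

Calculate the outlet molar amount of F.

D reacted = 0.454 × 348 = 158 mol; ν_D = −3, so ξ = 158/3 = 52.66 mol.
Outlet amounts (n = n₀ + ν ξ):
  F: 204 − 1(52.66) = 151.3
  D: 348 − 3(52.66) = 190
  E: 0 + 2(52.66) = 105.3

151 mol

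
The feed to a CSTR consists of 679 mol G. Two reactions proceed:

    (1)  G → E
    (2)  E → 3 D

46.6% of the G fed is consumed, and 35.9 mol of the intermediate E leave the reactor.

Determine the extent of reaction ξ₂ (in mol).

ξ₂ = 281 mol

Conversion of G: G consumed = 1ξ₁ = 0.466 × 679 → ξ₁ = 316.4 mol.
E balance: n_E = 0 + 1ξ₁ − 1ξ₂ = 35.9 → ξ₂ = (1·316.4 − 35.9)/1 = 280.5 mol.
Outlet amounts (n = n₀ + Σ ν·ξ):
  G: 679 − 1(316.4) = 362.6
  E: 0 + 1(316.4) − 1(280.5) = 35.9
  D: 0 + 3(280.5) = 841.5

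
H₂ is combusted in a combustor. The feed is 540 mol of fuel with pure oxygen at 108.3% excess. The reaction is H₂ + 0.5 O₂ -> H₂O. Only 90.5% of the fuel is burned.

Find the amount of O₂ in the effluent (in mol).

318 mol

Stoichiometric O₂ = 0.5 × 540 = 270 mol; O₂ fed = 270 × 2.083 = 562.4 mol.
Fuel reacted = 0.905 × 540 → ξ = 488.7 mol.
Outlet (n = n₀ + ν ξ):
  H₂: 540 − 1(488.7) = 51.3
  O₂: 562.4 − 0.5(488.7) = 318.1
  H₂O: 0 + 1(488.7) = 488.7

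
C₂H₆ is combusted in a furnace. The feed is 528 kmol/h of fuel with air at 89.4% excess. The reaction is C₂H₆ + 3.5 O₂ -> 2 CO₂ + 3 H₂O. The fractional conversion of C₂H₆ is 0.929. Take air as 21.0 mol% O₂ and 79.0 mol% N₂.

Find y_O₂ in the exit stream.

Stoichiometric O₂ = 3.5 × 528 = 1848 kmol/h; O₂ fed = 1848 × 1.894 = 3500 kmol/h.
N₂ fed = 3500 × 79/21 = 13170 kmol/h.
Fuel reacted = 0.929 × 528 → ξ = 490.5 kmol/h.
Outlet (n = n₀ + ν ξ):
  C₂H₆: 528 − 1(490.5) = 37.49
  O₂: 3500 − 3.5(490.5) = 1783
  N₂: 13170 (inert)
  CO₂: 0 + 2(490.5) = 981
  H₂O: 0 + 3(490.5) = 1472
Total out = 17440 kmol/h; y_O₂ = 1783 / 17440 = 0.1023.

0.102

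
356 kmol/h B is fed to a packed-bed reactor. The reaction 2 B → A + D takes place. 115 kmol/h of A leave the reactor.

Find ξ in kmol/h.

For A: n = n₀ + 1ξ → 115 = 0 + 1ξ, giving ξ = 115 kmol/h.
Outlet amounts (n = n₀ + ν ξ):
  B: 356 − 2(115) = 126
  A: 0 + 1(115) = 115
  D: 0 + 1(115) = 115

ξ = 115 kmol/h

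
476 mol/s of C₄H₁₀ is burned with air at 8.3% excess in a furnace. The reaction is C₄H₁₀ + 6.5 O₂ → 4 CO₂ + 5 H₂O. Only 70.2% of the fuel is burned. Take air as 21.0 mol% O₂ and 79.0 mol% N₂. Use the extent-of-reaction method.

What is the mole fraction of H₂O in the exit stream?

0.0987

Stoichiometric O₂ = 6.5 × 476 = 3094 mol/s; O₂ fed = 3094 × 1.083 = 3351 mol/s.
N₂ fed = 3351 × 79/21 = 12610 mol/s.
Fuel reacted = 0.702 × 476 → ξ = 334.2 mol/s.
Outlet (n = n₀ + ν ξ):
  C₄H₁₀: 476 − 1(334.2) = 141.8
  O₂: 3351 − 6.5(334.2) = 1179
  N₂: 12610 (inert)
  CO₂: 0 + 4(334.2) = 1337
  H₂O: 0 + 5(334.2) = 1671
Total out = 16930 mol/s; y_H₂O = 1671 / 16930 = 0.09867.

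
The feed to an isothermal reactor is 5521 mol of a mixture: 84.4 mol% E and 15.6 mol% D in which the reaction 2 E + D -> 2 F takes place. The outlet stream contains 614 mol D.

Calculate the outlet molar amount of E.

4170 mol

For D: n = n₀ − 1ξ → 614 = 861.3 − 1ξ, giving ξ = 247.3 mol.
Outlet amounts (n = n₀ + ν ξ):
  E: 4660 − 2(247.3) = 4165
  D: 861.3 − 1(247.3) = 614
  F: 0 + 2(247.3) = 494.6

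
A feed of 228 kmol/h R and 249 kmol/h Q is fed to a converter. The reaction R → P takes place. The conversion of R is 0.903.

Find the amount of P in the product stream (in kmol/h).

R reacted = 0.903 × 228 = 205.9 kmol/h; ν_R = −1, so ξ = 205.9/1 = 205.9 kmol/h.
Outlet amounts (n = n₀ + ν ξ):
  R: 228 − 1(205.9) = 22.12
  P: 0 + 1(205.9) = 205.9
  Q: 249 (inert)

206 kmol/h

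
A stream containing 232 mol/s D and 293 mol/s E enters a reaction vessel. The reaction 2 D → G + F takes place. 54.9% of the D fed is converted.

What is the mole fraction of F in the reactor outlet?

0.121

D reacted = 0.549 × 232 = 127.4 mol/s; ν_D = −2, so ξ = 127.4/2 = 63.68 mol/s.
Outlet amounts (n = n₀ + ν ξ):
  D: 232 − 2(63.68) = 104.6
  G: 0 + 1(63.68) = 63.68
  F: 0 + 1(63.68) = 63.68
  E: 293 (inert)
Total out = 525 mol/s; y_F = 63.68 / 525 = 0.1213.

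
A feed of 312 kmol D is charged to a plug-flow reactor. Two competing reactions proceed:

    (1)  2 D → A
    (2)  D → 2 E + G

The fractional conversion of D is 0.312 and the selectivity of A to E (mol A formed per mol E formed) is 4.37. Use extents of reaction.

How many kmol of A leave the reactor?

46 kmol

Conversion of D: D consumed = 0.312 × 312 = 97.34 kmol = 2ξ₁ + 1ξ₂.
Selectivity: 1ξ₁ / (2ξ₂) = 4.37 → ξ₁ = 8.74 ξ₂.
Substitute: (2·8.74 + 1) ξ₂ = 97.34 → ξ₂ = 5.268 kmol, ξ₁ = 46.04 kmol.
Outlet amounts (n = n₀ + Σ ν·ξ):
  D: 312 − 2(46.04) − 1(5.268) = 214.7
  A: 0 + 1(46.04) = 46.04
  E: 0 + 2(5.268) = 10.54
  G: 0 + 1(5.268) = 5.268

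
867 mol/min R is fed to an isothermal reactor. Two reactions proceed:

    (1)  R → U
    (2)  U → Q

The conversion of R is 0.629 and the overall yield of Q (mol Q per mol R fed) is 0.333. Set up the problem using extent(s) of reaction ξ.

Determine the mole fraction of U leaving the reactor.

0.296

Conversion of R: R consumed = 1ξ₁ = 0.629 × 867 → ξ₁ = 545.3 mol/min.
Yield of Q: 1ξ₂ / 867 = 0.333 → ξ₂ = 288.7 mol/min.
Outlet amounts (n = n₀ + Σ ν·ξ):
  R: 867 − 1(545.3) = 321.7
  U: 0 + 1(545.3) − 1(288.7) = 256.6
  Q: 0 + 1(288.7) = 288.7
Total out = 867 mol/min; y_U = 256.6 / 867 = 0.296.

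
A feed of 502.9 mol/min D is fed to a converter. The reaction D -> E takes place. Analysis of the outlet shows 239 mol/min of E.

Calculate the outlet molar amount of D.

For E: n = n₀ + 1ξ → 239 = 0 + 1ξ, giving ξ = 239 mol/min.
Outlet amounts (n = n₀ + ν ξ):
  D: 502.9 − 1(239) = 263.9
  E: 0 + 1(239) = 239

264 mol/min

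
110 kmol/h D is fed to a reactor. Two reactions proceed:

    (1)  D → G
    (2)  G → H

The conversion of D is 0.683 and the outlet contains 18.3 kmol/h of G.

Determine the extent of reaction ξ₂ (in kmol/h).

Conversion of D: D consumed = 1ξ₁ = 0.683 × 110 → ξ₁ = 75.13 kmol/h.
G balance: n_G = 0 + 1ξ₁ − 1ξ₂ = 18.3 → ξ₂ = (1·75.13 − 18.3)/1 = 56.83 kmol/h.
Outlet amounts (n = n₀ + Σ ν·ξ):
  D: 110 − 1(75.13) = 34.87
  G: 0 + 1(75.13) − 1(56.83) = 18.3
  H: 0 + 1(56.83) = 56.83

ξ₂ = 56.8 kmol/h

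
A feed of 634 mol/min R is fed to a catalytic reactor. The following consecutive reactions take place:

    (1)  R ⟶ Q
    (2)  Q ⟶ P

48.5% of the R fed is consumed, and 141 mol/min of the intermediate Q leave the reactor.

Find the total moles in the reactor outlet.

634 mol/min

Conversion of R: R consumed = 1ξ₁ = 0.485 × 634 → ξ₁ = 307.5 mol/min.
Q balance: n_Q = 0 + 1ξ₁ − 1ξ₂ = 141 → ξ₂ = (1·307.5 − 141)/1 = 166.5 mol/min.
Outlet amounts (n = n₀ + Σ ν·ξ):
  R: 634 − 1(307.5) = 326.5
  Q: 0 + 1(307.5) − 1(166.5) = 141
  P: 0 + 1(166.5) = 166.5
Total out = 326.5 + 141 + 166.5 = 634 mol/min.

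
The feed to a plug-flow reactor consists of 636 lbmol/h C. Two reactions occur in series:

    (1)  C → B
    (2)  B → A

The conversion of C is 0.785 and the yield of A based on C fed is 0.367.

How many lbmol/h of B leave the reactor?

Conversion of C: C consumed = 1ξ₁ = 0.785 × 636 → ξ₁ = 499.3 lbmol/h.
Yield of A: 1ξ₂ / 636 = 0.367 → ξ₂ = 233.4 lbmol/h.
Outlet amounts (n = n₀ + Σ ν·ξ):
  C: 636 − 1(499.3) = 136.7
  B: 0 + 1(499.3) − 1(233.4) = 265.8
  A: 0 + 1(233.4) = 233.4

266 lbmol/h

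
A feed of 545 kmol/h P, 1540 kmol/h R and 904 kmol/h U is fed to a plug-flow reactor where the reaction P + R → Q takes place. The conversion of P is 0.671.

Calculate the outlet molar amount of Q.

P reacted = 0.671 × 545 = 365.7 kmol/h; ν_P = −1, so ξ = 365.7/1 = 365.7 kmol/h.
Outlet amounts (n = n₀ + ν ξ):
  P: 545 − 1(365.7) = 179.3
  R: 1540 − 1(365.7) = 1174
  Q: 0 + 1(365.7) = 365.7
  U: 904 (inert)

366 kmol/h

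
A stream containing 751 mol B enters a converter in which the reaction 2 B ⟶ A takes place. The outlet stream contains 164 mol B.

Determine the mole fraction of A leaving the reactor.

0.642

For B: n = n₀ − 2ξ → 164 = 751 − 2ξ, giving ξ = 293.5 mol.
Outlet amounts (n = n₀ + ν ξ):
  B: 751 − 2(293.5) = 164
  A: 0 + 1(293.5) = 293.5
Total out = 457.5 mol; y_A = 293.5 / 457.5 = 0.6415.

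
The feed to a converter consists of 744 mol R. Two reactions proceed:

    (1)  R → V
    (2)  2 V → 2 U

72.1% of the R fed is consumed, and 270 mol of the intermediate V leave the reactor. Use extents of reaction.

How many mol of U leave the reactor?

Conversion of R: R consumed = 1ξ₁ = 0.721 × 744 → ξ₁ = 536.4 mol.
V balance: n_V = 0 + 1ξ₁ − 2ξ₂ = 270 → ξ₂ = (1·536.4 − 270)/2 = 133.2 mol.
Outlet amounts (n = n₀ + Σ ν·ξ):
  R: 744 − 1(536.4) = 207.6
  V: 0 + 1(536.4) − 2(133.2) = 270
  U: 0 + 2(133.2) = 266.4

266 mol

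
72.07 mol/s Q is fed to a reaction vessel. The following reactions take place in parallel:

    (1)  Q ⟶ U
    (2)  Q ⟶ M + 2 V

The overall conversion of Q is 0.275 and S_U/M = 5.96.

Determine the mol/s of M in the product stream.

Conversion of Q: Q consumed = 0.275 × 72.07 = 19.82 mol/s = 1ξ₁ + 1ξ₂.
Selectivity: 1ξ₁ / (1ξ₂) = 5.96 → ξ₁ = 5.96 ξ₂.
Substitute: (1·5.96 + 1) ξ₂ = 19.82 → ξ₂ = 2.848 mol/s, ξ₁ = 16.97 mol/s.
Outlet amounts (n = n₀ + Σ ν·ξ):
  Q: 72.07 − 1(16.97) − 1(2.848) = 52.25
  U: 0 + 1(16.97) = 16.97
  M: 0 + 1(2.848) = 2.848
  V: 0 + 2(2.848) = 5.695

2.85 mol/s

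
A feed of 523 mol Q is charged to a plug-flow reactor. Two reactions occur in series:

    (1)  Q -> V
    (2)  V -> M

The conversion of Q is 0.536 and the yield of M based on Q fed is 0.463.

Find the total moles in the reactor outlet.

Conversion of Q: Q consumed = 1ξ₁ = 0.536 × 523 → ξ₁ = 280.3 mol.
Yield of M: 1ξ₂ / 523 = 0.463 → ξ₂ = 242.1 mol.
Outlet amounts (n = n₀ + Σ ν·ξ):
  Q: 523 − 1(280.3) = 242.7
  V: 0 + 1(280.3) − 1(242.1) = 38.18
  M: 0 + 1(242.1) = 242.1
Total out = 242.7 + 38.18 + 242.1 = 523 mol.

523 mol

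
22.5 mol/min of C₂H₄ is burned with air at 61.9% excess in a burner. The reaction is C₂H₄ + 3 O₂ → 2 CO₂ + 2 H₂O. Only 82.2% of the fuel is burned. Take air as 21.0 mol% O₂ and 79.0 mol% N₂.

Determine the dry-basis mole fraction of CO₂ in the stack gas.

0.0731

Stoichiometric O₂ = 3 × 22.5 = 67.5 mol/min; O₂ fed = 67.5 × 1.619 = 109.3 mol/min.
N₂ fed = 109.3 × 79/21 = 411.1 mol/min.
Fuel reacted = 0.822 × 22.5 → ξ = 18.49 mol/min.
Outlet (n = n₀ + ν ξ):
  C₂H₄: 22.5 − 1(18.49) = 4.005
  O₂: 109.3 − 3(18.49) = 53.8
  N₂: 411.1 (inert)
  CO₂: 0 + 2(18.49) = 36.99
  H₂O: 0 + 2(18.49) = 36.99
Dry total = 505.9 mol/min; y_CO₂ (dry) = 36.99 / 505.9 = 0.07312.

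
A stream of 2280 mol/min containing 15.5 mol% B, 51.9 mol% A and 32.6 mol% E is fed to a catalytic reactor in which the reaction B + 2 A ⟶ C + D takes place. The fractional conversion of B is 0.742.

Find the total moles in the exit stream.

2020 mol/min

B reacted = 0.742 × 353.4 = 262.2 mol/min; ν_B = −1, so ξ = 262.2/1 = 262.2 mol/min.
Outlet amounts (n = n₀ + ν ξ):
  B: 353.4 − 1(262.2) = 91.18
  A: 1183 − 2(262.2) = 658.9
  C: 0 + 1(262.2) = 262.2
  D: 0 + 1(262.2) = 262.2
  E: 743.3 (inert)
Total out = 91.18 + 658.9 + 262.2 + 262.2 + 743.3 = 2018 mol/min.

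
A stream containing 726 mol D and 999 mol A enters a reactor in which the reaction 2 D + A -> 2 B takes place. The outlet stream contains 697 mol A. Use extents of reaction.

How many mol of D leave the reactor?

For A: n = n₀ − 1ξ → 697 = 999 − 1ξ, giving ξ = 302 mol.
Outlet amounts (n = n₀ + ν ξ):
  D: 726 − 2(302) = 122
  A: 999 − 1(302) = 697
  B: 0 + 2(302) = 604

122 mol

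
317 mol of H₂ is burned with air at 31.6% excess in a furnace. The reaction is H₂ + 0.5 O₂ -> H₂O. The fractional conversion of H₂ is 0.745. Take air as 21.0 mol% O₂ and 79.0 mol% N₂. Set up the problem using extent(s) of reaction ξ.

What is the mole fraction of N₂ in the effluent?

Stoichiometric O₂ = 0.5 × 317 = 158.5 mol; O₂ fed = 158.5 × 1.316 = 208.6 mol.
N₂ fed = 208.6 × 79/21 = 784.7 mol.
Fuel reacted = 0.745 × 317 → ξ = 236.2 mol.
Outlet (n = n₀ + ν ξ):
  H₂: 317 − 1(236.2) = 80.84
  O₂: 208.6 − 0.5(236.2) = 90.5
  N₂: 784.7 (inert)
  H₂O: 0 + 1(236.2) = 236.2
Total out = 1192 mol; y_N₂ = 784.7 / 1192 = 0.6582.

0.658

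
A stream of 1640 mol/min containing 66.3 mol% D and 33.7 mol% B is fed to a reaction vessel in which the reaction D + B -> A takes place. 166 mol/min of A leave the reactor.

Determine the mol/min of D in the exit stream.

For A: n = n₀ + 1ξ → 166 = 0 + 1ξ, giving ξ = 166 mol/min.
Outlet amounts (n = n₀ + ν ξ):
  D: 1087 − 1(166) = 921.3
  B: 552.7 − 1(166) = 386.7
  A: 0 + 1(166) = 166

921 mol/min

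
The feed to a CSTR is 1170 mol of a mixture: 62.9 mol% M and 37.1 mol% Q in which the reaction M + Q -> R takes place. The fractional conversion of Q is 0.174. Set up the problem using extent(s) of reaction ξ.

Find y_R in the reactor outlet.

Q reacted = 0.174 × 434.1 = 75.53 mol; ν_Q = −1, so ξ = 75.53/1 = 75.53 mol.
Outlet amounts (n = n₀ + ν ξ):
  M: 735.9 − 1(75.53) = 660.4
  Q: 434.1 − 1(75.53) = 358.5
  R: 0 + 1(75.53) = 75.53
Total out = 1094 mol; y_R = 75.53 / 1094 = 0.06901.

0.069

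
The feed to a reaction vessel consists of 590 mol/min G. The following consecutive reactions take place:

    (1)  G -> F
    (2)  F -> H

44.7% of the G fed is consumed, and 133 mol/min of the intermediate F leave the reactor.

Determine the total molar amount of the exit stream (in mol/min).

590 mol/min

Conversion of G: G consumed = 1ξ₁ = 0.447 × 590 → ξ₁ = 263.7 mol/min.
F balance: n_F = 0 + 1ξ₁ − 1ξ₂ = 133 → ξ₂ = (1·263.7 − 133)/1 = 130.7 mol/min.
Outlet amounts (n = n₀ + Σ ν·ξ):
  G: 590 − 1(263.7) = 326.3
  F: 0 + 1(263.7) − 1(130.7) = 133
  H: 0 + 1(130.7) = 130.7
Total out = 326.3 + 133 + 130.7 = 590 mol/min.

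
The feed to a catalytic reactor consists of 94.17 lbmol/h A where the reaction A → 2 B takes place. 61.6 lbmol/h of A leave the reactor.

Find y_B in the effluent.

0.514

For A: n = n₀ − 1ξ → 61.6 = 94.17 − 1ξ, giving ξ = 32.57 lbmol/h.
Outlet amounts (n = n₀ + ν ξ):
  A: 94.17 − 1(32.57) = 61.6
  B: 0 + 2(32.57) = 65.14
Total out = 126.7 lbmol/h; y_B = 65.14 / 126.7 = 0.514.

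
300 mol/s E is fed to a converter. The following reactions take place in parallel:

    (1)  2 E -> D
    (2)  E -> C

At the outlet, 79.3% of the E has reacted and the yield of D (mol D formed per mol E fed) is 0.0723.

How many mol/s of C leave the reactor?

195 mol/s

Yield of D: 1ξ₁ / 300 = 0.0723 → ξ₁ = 21.69 mol/s.
Conversion of E: 2ξ₁ + 1ξ₂ = 0.793 × 300 = 237.9 → ξ₂ = 194.5 mol/s.
Outlet amounts (n = n₀ + Σ ν·ξ):
  E: 300 − 2(21.69) − 1(194.5) = 62.1
  D: 0 + 1(21.69) = 21.69
  C: 0 + 1(194.5) = 194.5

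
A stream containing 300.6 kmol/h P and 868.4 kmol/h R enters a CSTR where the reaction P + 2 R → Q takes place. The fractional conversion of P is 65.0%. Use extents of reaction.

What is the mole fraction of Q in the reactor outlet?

0.251

P reacted = 0.65 × 300.6 = 195.4 kmol/h; ν_P = −1, so ξ = 195.4/1 = 195.4 kmol/h.
Outlet amounts (n = n₀ + ν ξ):
  P: 300.6 − 1(195.4) = 105.2
  R: 868.4 − 2(195.4) = 477.6
  Q: 0 + 1(195.4) = 195.4
Total out = 778.2 kmol/h; y_Q = 195.4 / 778.2 = 0.2511.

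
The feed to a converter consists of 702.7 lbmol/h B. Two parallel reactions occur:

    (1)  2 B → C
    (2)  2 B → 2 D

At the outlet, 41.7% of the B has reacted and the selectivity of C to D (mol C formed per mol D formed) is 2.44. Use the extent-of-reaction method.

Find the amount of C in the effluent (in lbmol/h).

Conversion of B: B consumed = 0.417 × 702.7 = 293 lbmol/h = 2ξ₁ + 2ξ₂.
Selectivity: 1ξ₁ / (2ξ₂) = 2.44 → ξ₁ = 4.88 ξ₂.
Substitute: (2·4.88 + 2) ξ₂ = 293 → ξ₂ = 24.92 lbmol/h, ξ₁ = 121.6 lbmol/h.
Outlet amounts (n = n₀ + Σ ν·ξ):
  B: 702.7 − 2(121.6) − 2(24.92) = 409.7
  C: 0 + 1(121.6) = 121.6
  D: 0 + 2(24.92) = 49.83

122 lbmol/h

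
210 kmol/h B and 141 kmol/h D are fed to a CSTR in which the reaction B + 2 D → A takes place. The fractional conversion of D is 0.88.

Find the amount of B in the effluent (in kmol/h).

D reacted = 0.88 × 141 = 124.1 kmol/h; ν_D = −2, so ξ = 124.1/2 = 62.04 kmol/h.
Outlet amounts (n = n₀ + ν ξ):
  B: 210 − 1(62.04) = 148
  D: 141 − 2(62.04) = 16.92
  A: 0 + 1(62.04) = 62.04

148 kmol/h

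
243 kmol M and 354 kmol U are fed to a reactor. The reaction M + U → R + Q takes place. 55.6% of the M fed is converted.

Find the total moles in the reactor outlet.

597 kmol

M reacted = 0.556 × 243 = 135.1 kmol; ν_M = −1, so ξ = 135.1/1 = 135.1 kmol.
Outlet amounts (n = n₀ + ν ξ):
  M: 243 − 1(135.1) = 107.9
  U: 354 − 1(135.1) = 218.9
  R: 0 + 1(135.1) = 135.1
  Q: 0 + 1(135.1) = 135.1
Total out = 107.9 + 218.9 + 135.1 + 135.1 = 597 kmol.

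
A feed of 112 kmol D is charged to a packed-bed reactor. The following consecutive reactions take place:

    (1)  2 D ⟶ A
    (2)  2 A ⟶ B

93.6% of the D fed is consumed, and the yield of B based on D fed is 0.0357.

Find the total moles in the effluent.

Conversion of D: D consumed = 2ξ₁ = 0.936 × 112 → ξ₁ = 52.42 kmol.
Yield of B: 1ξ₂ / 112 = 0.0357 → ξ₂ = 3.998 kmol.
Outlet amounts (n = n₀ + Σ ν·ξ):
  D: 112 − 2(52.42) = 7.168
  A: 0 + 1(52.42) − 2(3.998) = 44.42
  B: 0 + 1(3.998) = 3.998
Total out = 7.168 + 44.42 + 3.998 = 55.59 kmol.

55.6 kmol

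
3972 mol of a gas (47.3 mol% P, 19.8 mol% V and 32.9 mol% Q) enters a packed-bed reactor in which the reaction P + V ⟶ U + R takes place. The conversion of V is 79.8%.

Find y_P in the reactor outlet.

V reacted = 0.798 × 786.5 = 627.6 mol; ν_V = −1, so ξ = 627.6/1 = 627.6 mol.
Outlet amounts (n = n₀ + ν ξ):
  P: 1879 − 1(627.6) = 1251
  V: 786.5 − 1(627.6) = 158.9
  U: 0 + 1(627.6) = 627.6
  R: 0 + 1(627.6) = 627.6
  Q: 1307 (inert)
Total out = 3972 mol; y_P = 1251 / 3972 = 0.315.

0.315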